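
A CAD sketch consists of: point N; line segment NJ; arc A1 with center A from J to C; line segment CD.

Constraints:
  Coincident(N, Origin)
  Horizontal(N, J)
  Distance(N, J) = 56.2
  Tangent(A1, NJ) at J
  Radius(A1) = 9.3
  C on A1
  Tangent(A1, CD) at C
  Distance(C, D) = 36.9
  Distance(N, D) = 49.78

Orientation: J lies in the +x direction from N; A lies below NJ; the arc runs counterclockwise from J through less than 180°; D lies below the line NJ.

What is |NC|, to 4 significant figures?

48.12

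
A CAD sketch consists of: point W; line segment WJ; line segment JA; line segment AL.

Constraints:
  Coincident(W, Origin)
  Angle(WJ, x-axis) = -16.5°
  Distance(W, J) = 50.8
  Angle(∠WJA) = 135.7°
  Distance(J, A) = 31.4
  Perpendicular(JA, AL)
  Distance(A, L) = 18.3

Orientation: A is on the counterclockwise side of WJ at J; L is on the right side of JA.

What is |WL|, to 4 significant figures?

86.51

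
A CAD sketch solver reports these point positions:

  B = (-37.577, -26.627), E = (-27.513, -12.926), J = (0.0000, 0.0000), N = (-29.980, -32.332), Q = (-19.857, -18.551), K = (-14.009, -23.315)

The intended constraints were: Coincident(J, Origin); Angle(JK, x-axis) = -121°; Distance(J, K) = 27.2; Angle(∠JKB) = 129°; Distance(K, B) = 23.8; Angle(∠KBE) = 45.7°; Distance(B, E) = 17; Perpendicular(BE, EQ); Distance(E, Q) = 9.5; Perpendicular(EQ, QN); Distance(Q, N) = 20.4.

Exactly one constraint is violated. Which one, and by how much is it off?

Distance(Q, N) = 20.4 — off by 3.30.

J = (0.00, 0.00) ✓; JK at -121.0° ✓; |JK| = 27.20 ✓; ∠JKB = 129.0° ✓; |KB| = 23.80 ✓; ∠KBE = 45.70° ✓; |BE| = 17.00 ✓; ∠(BE, EQ) = 90.01° ✓; |EQ| = 9.500 ✓; ∠(EQ, QN) = 89.99° ✓; |QN| = 17.10 ✗.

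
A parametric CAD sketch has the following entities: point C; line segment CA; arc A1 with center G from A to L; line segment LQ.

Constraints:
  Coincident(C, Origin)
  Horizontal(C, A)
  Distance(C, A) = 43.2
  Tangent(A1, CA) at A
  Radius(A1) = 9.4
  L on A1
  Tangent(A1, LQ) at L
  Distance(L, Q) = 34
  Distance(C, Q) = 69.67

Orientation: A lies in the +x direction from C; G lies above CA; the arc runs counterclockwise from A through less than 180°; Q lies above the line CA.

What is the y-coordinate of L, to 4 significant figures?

8.693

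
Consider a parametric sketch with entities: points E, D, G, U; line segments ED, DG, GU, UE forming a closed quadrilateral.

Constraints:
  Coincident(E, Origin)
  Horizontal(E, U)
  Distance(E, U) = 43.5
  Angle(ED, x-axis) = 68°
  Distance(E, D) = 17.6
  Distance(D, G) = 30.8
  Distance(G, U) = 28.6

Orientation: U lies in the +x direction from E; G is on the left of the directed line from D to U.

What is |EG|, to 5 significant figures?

44.713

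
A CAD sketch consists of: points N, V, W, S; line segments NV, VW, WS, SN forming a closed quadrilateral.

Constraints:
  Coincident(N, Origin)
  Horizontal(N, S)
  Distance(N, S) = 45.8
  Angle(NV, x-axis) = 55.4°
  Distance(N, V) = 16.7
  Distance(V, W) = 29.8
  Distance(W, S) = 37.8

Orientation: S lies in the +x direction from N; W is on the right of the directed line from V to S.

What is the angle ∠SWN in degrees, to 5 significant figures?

100.83°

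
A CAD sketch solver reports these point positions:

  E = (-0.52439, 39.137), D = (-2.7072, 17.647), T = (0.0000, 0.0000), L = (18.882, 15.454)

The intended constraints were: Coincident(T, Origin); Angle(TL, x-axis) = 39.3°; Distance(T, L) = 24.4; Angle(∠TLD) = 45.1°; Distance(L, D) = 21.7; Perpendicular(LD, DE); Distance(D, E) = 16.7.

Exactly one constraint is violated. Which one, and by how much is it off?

Distance(D, E) = 16.7 — off by 4.90.

T = (0.00, 0.00) ✓; TL at 39.30° ✓; |TL| = 24.40 ✓; ∠TLD = 45.10° ✓; |LD| = 21.70 ✓; ∠(LD, DE) = 90.00° ✓; |DE| = 21.60 ✗.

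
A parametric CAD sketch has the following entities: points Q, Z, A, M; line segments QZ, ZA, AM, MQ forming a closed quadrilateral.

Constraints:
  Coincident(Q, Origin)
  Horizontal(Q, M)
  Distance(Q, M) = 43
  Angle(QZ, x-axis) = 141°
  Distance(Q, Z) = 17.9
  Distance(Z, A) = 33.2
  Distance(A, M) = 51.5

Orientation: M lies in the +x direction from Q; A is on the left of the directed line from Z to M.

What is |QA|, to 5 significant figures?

37.630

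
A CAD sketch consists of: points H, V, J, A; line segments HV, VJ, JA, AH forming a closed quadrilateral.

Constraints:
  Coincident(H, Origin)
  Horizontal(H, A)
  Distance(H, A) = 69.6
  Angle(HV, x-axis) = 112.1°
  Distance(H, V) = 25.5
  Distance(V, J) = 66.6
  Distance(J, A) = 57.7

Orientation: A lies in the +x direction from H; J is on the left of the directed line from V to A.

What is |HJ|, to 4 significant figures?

73.42

Checks: |VJ| = 66.60 ✓; |JA| = 57.70 ✓.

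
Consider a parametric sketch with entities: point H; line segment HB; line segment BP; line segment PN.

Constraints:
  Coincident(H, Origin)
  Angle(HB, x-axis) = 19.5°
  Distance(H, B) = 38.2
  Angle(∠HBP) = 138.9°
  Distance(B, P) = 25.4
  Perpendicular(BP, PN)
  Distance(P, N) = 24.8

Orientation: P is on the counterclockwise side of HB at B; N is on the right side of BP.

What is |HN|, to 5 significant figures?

73.670

∠HBP = 138.9°, so BP runs at 19.5° + (180° − 138.9°) = 60.600° from the x-axis; with |BP| = 25.4, P = B + 25.4·(cos 60.600°, sin 60.600°) = (48.478, 34.880). BP is perpendicular to PN; with |PN| = 24.8 on the right of BP, N = P + 24.8·(0.87121, -0.49090) = (70.084, 22.706). Then |HN| = |N − H| = 73.670.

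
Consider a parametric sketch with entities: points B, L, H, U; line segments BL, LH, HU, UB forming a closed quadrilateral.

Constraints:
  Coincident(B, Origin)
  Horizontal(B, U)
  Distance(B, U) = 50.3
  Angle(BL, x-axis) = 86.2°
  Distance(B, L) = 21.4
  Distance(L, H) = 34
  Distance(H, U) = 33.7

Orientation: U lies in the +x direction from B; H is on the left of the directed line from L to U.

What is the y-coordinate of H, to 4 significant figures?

29.70

B is at the origin; BU is horizontal with |BU| = 50.3 and U in +x, so U = (50.3, 0). BL runs at 86.2° with |BL| = 21.4, so L = (1.418, 21.35). H is determined by |LH| = 34.0 and |HU| = 33.7 together: it lies at the intersection of circle(L, 34.0) and circle(U, 33.7). With |LU| = 53.34, the foot of the radical line on LU is 26.86 from L and the perpendicular offset is √(34.0² − 26.86²) = 20.84. Taking the left-of-LU solution: H = (34.38, 29.70).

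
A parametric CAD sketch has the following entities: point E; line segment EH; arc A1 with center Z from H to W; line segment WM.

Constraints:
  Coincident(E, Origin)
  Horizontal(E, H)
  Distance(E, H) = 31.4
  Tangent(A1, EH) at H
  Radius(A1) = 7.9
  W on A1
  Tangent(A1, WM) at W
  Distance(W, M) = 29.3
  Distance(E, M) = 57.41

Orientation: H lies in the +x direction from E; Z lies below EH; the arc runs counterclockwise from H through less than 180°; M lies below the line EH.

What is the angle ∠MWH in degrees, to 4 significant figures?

113.3°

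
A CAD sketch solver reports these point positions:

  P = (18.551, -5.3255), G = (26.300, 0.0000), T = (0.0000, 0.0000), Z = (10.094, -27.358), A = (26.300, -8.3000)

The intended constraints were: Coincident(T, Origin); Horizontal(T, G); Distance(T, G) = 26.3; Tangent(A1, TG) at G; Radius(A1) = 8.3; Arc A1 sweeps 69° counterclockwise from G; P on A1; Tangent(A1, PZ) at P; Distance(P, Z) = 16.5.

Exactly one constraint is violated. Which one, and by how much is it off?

Distance(P, Z) = 16.5 — off by 7.10.

T = (0.00, 0.00) ✓; T.y = 0.00, G.y = 0.00 ✓; |TG| = 26.30 ✓; ∠(AG, GT) = 90.00° ✓; |AG| = 8.300 ✓; bearing(A→P) − bearing(A→G) = 69.00° ✓; |AP| = 8.300 ✓; ∠(AP, PZ) = 90.00° ✓; |PZ| = 23.60 ✗.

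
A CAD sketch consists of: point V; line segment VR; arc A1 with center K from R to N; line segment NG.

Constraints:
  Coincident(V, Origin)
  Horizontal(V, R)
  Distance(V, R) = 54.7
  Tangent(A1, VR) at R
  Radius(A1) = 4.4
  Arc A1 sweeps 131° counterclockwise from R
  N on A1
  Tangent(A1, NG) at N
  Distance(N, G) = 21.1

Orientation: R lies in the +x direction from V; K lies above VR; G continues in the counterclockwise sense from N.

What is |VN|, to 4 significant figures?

58.48

Since A1 is tangent to VR there, KR ⟂ VR, so K = R + (0, 4.4) = (54.70, 4.400). On A1, R sits at bearing -90° from K; a 131° counterclockwise sweep puts N at bearing 41°, so N = K + 4.4·(cos 41°, sin 41°) = (58.02, 7.287). Then |VN| = |N − V| = 58.48.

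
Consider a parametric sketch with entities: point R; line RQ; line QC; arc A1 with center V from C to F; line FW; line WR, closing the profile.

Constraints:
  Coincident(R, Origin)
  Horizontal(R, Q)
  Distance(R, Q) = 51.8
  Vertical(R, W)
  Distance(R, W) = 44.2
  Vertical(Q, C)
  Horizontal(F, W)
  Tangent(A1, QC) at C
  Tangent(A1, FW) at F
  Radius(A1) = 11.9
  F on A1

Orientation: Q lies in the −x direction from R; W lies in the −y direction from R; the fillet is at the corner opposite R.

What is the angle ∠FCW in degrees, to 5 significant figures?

32.062°

The virtual corner opposite R is at (-51.800, -44.200). A1 meets QC tangentially, so VC is at right angles to QC and the tangent condition forces VF to be normal to FW, with radius 11.9, so the center V sits 11.9 in from both sides at V = (-39.900, -32.300). That places the tangent points at C = (-51.800, -32.300) on QC and F = (-39.900, -44.200) on FW. Then cos ∠FCW = CF·CW / (|CF||CW|), giving 32.062°.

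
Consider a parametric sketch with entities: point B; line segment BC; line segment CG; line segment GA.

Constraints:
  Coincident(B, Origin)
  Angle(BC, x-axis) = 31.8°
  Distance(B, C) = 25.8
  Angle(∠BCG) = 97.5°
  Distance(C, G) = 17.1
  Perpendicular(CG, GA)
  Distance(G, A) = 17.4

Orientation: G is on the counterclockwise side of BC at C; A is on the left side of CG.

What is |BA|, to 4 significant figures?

22.04

∠BCG = 97.5°, so CG runs at 31.8° + (180° − 97.5°) = 114.3° from the x-axis; with |CG| = 17.1, G = C + 17.1·(cos 114.3°, sin 114.3°) = (14.89, 29.18). CG ⟂ GA; with |GA| = 17.4 on the left of CG, A = G + 17.4·(-0.9114, -0.4115) = (-0.9681, 22.02). Then |BA| = |A − B| = 22.04.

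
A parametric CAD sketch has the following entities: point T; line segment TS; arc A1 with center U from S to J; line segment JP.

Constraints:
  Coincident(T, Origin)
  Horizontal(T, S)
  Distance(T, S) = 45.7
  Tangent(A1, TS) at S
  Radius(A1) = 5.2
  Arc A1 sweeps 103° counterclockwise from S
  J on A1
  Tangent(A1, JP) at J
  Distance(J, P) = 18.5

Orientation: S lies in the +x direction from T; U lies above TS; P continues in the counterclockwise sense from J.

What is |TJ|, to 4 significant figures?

51.16

T is at the origin; T and S share the same y with |TS| = 45.7 and S on the +x side, so S = (45.70, 0.000). Since A1 is tangent to TS there, US ⟂ TS, so U = S + (0, 5.2) = (45.70, 5.200). On A1, S sits at bearing -90° from U; a 103° counterclockwise sweep puts J at bearing 13°, so J = U + 5.2·(cos 13°, sin 13°) = (50.77, 6.370). Then |TJ| = |J − T| = 51.16.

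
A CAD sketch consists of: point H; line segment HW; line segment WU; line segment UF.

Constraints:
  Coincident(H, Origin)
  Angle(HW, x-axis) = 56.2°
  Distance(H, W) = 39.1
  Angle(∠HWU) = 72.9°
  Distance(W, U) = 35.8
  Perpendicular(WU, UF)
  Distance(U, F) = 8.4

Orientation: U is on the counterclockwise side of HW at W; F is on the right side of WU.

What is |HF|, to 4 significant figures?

51.82

H is at the origin; HW runs at 56.2° with length 39.1, so W = 39.1·(cos 56.2°, sin 56.2°) = (21.75, 32.49). ∠HWU = 72.9°, so WU runs at 56.2° + (180° − 72.9°) = 163.3° from the x-axis; with |WU| = 35.8, U = W + 35.8·(cos 163.3°, sin 163.3°) = (-12.54, 42.78). WU ⟂ UF; with |UF| = 8.4 on the right of WU, F = U + 8.4·(0.2874, 0.9578) = (-10.13, 50.82). Then |HF| = |F − H| = 51.82.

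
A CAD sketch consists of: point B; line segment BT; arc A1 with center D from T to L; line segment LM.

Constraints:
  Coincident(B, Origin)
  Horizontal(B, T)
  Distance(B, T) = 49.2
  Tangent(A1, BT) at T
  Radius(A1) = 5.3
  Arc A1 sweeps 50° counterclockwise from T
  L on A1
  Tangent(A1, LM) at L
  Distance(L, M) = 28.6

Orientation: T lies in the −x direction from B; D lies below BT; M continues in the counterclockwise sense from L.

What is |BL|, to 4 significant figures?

53.29

B is at the origin; B and T share the same y with |BT| = 49.2 and T on the −x side, so T = (-49.20, 0.000). A1 meets BT tangentially, so DT is at right angles to BT, so D = T + (0, -5.3) = (-49.20, -5.300). On A1, T sits at bearing 90° from D; a 50° counterclockwise sweep puts L at bearing 140°, so L = D + 5.3·(cos 140°, sin 140°) = (-53.26, -1.893). Then |BL| = |L − B| = 53.29.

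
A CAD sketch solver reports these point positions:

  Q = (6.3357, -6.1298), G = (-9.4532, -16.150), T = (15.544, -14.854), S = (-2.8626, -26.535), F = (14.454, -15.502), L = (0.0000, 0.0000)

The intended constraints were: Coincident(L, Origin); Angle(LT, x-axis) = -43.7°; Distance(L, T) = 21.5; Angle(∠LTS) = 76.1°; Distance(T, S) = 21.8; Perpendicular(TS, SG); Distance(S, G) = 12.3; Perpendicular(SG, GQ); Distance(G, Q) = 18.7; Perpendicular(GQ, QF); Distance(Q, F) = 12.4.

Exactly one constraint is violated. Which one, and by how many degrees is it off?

Perpendicular(GQ, QF) — off by 8.50°.

L = (0.00, 0.00) ✓; LT at -43.70° ✓; |LT| = 21.50 ✓; ∠LTS = 76.10° ✓; |TS| = 21.80 ✓; ∠(TS, SG) = 90.00° ✓; |SG| = 12.30 ✓; ∠(SG, GQ) = 90.00° ✓; |GQ| = 18.70 ✓; ∠(GQ, QF) = 81.50° ✗; |QF| = 12.40 ✓.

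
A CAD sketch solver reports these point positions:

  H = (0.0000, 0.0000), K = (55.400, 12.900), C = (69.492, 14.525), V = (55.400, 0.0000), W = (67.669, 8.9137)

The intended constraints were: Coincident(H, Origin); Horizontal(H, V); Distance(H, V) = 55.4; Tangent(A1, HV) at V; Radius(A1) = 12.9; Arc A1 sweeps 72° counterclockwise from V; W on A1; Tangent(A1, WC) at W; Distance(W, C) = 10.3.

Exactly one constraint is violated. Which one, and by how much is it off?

Distance(W, C) = 10.3 — off by 4.40.

H = (0.00, 0.00) ✓; H.y = 0.00, V.y = 0.00 ✓; |HV| = 55.40 ✓; ∠(KV, VH) = 90.00° ✓; |KV| = 12.90 ✓; bearing(K→W) − bearing(K→V) = 72.00° ✓; |KW| = 12.90 ✓; ∠(KW, WC) = 90.00° ✓; |WC| = 5.900 ✗.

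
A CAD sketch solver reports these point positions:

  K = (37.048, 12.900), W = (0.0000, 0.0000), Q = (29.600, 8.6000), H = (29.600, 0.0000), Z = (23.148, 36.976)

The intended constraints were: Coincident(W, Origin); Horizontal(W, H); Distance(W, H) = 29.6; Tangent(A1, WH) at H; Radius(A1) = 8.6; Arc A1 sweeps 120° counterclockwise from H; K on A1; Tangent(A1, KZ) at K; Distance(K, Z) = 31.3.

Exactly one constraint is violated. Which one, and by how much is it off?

Distance(K, Z) = 31.3 — off by 3.50.

W = (0.00, 0.00) ✓; W.y = 0.00, H.y = 0.00 ✓; |WH| = 29.60 ✓; ∠(QH, HW) = 90.00° ✓; |QH| = 8.600 ✓; bearing(Q→K) − bearing(Q→H) = 120.0° ✓; |QK| = 8.600 ✓; ∠(QK, KZ) = 90.00° ✓; |KZ| = 27.80 ✗.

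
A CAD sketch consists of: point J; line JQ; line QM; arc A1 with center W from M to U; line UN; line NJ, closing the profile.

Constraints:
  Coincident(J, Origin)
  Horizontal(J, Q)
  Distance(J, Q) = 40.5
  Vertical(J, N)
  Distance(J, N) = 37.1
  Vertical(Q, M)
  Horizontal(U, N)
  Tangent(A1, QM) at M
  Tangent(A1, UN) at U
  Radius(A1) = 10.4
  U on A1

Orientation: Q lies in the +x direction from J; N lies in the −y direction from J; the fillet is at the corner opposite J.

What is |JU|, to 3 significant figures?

47.8

The virtual corner opposite J is at (40.5, -37.1). Since A1 is tangent to QM there, WM ⟂ QM and tangency of A1 to UN means the radius WU is perpendicular to UN, with radius 10.4, so the center W sits 10.4 in from both sides at W = (30.1, -26.7). That places the tangent points at M = (40.5, -26.7) on QM and U = (30.1, -37.1) on UN. Then |JU| = |U − J| = 47.8.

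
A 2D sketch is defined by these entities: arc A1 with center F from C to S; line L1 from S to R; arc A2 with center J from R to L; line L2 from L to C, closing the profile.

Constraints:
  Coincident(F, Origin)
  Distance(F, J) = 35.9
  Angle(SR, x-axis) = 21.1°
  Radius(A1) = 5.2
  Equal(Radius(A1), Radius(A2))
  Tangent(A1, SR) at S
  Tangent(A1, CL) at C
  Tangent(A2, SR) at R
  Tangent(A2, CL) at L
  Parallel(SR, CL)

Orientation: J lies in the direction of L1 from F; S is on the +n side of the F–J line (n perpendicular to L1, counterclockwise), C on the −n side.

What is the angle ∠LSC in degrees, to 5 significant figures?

73.844°

Tangency of A1 to both parallel lines with radius 5.2 puts S and C at F ± 5.2·n: S = (-1.8720, 4.8514), C = (1.8720, -4.8514). Equal radii place R and L the same way about J: R = J + 5.2·n = (31.621, 17.775), L = J − 5.2·n = (35.365, 8.0725). Then cos ∠LSC = SL·SC / (|SL||SC|), giving 73.844°.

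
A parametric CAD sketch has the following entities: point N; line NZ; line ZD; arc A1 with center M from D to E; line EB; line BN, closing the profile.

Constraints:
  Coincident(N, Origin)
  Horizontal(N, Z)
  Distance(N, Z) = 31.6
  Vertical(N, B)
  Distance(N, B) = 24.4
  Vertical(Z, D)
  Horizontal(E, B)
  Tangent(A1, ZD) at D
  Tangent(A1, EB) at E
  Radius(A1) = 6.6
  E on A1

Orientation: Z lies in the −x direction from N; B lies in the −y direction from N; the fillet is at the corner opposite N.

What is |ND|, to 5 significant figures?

36.268

N is at the origin; NZ is horizontal with |NZ| = 31.6 and Z on the −x side, so Z = (-31.600, 0.0000). NB is vertical with |NB| = 24.4 and B on the −y side, so B = (0.0000, -24.400). The virtual corner opposite N is at (-31.600, -24.400). The tangent condition forces MD to be normal to ZD and the tangent condition forces ME to be normal to EB, with radius 6.6, so the center M sits 6.6 in from both sides at M = (-25.000, -17.800). That places the tangent points at D = (-31.600, -17.800) on ZD and E = (-25.000, -24.400) on EB. Then |ND| = |D − N| = 36.268.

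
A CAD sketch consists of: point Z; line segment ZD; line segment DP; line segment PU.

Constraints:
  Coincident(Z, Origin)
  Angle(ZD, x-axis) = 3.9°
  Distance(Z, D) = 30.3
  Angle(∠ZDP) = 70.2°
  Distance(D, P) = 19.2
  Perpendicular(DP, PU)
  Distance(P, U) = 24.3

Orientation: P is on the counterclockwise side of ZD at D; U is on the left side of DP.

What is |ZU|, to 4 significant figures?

9.878

Z is at the origin; ZD runs at 3.9° with length 30.3, so D = 30.3·(cos 3.9°, sin 3.9°) = (30.23, 2.061). ∠ZDP = 70.2°, so DP runs at 3.9° + (180° − 70.2°) = 113.7° from the x-axis; with |DP| = 19.2, P = D + 19.2·(cos 113.7°, sin 113.7°) = (22.51, 19.64). DP is perpendicular to PU; with |PU| = 24.3 on the left of DP, U = P + 24.3·(-0.9157, -0.4019) = (0.2618, 9.874). Then |ZU| = |U − Z| = 9.878.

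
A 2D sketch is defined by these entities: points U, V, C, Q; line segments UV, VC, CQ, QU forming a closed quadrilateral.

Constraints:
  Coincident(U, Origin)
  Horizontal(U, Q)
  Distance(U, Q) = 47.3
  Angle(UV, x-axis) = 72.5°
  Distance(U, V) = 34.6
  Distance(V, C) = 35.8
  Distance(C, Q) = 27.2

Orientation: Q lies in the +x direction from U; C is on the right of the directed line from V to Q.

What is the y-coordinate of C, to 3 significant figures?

-1.45

U is at the origin; U and Q share the same y with |UQ| = 47.3 and Q in +x, so Q = (47.3, 0). UV runs at 72.5° with |UV| = 34.6, so V = (10.4, 33.0). C is determined by |VC| = 35.8 and |CQ| = 27.2 together: it lies at the intersection of circle(V, 35.8) and circle(Q, 27.2). With |VQ| = 49.5, the foot of the radical line on VQ is 30.2 from V and the perpendicular offset is √(35.8² − 30.2²) = 19.2. Taking the right-of-VQ solution: C = (20.1, -1.45).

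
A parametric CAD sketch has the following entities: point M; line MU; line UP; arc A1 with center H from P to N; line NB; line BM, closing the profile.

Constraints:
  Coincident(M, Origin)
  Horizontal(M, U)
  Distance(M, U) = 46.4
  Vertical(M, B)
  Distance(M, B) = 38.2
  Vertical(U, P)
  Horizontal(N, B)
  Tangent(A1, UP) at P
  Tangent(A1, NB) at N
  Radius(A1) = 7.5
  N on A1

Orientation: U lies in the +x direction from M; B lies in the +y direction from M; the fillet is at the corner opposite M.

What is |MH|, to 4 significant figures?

49.56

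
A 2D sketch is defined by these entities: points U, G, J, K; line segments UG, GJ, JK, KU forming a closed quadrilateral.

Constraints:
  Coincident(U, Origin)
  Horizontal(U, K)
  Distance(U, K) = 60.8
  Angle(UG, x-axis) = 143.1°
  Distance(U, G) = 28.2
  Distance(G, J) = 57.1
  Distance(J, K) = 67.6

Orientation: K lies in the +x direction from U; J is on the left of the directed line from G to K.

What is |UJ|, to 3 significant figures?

58.1

Checks: |GJ| = 57.10 ✓; |JK| = 67.60 ✓.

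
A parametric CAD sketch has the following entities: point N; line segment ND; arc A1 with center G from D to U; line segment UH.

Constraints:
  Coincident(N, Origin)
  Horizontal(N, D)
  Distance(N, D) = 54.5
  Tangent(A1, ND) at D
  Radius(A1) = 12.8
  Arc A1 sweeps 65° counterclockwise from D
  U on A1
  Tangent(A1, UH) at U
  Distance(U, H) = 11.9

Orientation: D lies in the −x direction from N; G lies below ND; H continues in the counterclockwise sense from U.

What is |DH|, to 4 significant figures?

24.64

N is at the origin; N and D share the same y with |ND| = 54.5 and D on the −x side, so D = (-54.50, 0.000). Tangency of A1 to ND means the radius GD is perpendicular to ND, so G = D + (0, -12.8) = (-54.50, -12.80). On A1, D sits at bearing 90° from G; a 65° counterclockwise sweep puts U at bearing 155°, so U = G + 12.8·(cos 155°, sin 155°) = (-66.10, -7.390). The tangent condition forces GU to be normal to UH, so UH runs along (−sin 155°, cos 155°); with |UH| = 11.9, H = (-71.13, -18.18). Then |DH| = |H − D| = 24.64.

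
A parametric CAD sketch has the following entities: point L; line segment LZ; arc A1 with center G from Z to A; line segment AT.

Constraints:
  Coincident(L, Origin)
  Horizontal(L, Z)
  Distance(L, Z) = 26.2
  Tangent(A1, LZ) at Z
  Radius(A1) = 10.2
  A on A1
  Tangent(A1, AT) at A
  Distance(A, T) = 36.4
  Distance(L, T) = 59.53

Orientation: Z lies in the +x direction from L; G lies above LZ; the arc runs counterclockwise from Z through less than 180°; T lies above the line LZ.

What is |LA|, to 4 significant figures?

37.72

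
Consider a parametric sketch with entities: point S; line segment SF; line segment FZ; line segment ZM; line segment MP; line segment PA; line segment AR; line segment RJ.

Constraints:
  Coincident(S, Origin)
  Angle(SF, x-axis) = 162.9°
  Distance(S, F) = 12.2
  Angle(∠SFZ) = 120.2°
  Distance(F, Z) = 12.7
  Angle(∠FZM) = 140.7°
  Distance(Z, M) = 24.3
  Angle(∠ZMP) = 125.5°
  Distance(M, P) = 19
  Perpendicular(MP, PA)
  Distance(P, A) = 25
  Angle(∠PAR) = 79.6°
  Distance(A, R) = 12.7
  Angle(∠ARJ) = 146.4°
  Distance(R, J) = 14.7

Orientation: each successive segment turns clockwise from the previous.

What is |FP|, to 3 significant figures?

45.8

S is at the origin; SF runs at 162.9° with length 12.2, so F = (-11.7, 3.59). ∠SFZ = 120.2° gives FZ at 103° from the x-axis; with |FZ| = 12.7, Z = (-14.5, 16.0). ∠FZM = 140.7° gives ZM at 63.8° from the x-axis; with |ZM| = 24.3, M = (-3.81, 37.8). ∠ZMP = 125.5° gives MP at 9.30° from the x-axis; with |MP| = 19.0, P = (14.9, 40.8). Then |FP| = |P − F| = 45.8.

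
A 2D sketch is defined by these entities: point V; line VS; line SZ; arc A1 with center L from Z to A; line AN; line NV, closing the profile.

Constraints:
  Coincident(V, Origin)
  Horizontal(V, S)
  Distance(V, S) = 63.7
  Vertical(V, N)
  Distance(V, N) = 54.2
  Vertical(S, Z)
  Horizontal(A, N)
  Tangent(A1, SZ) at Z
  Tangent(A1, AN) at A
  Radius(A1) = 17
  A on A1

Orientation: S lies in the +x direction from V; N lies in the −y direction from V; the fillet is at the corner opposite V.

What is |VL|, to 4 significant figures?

59.71

V is at the origin; V and S share the same y with |VS| = 63.7 and S on the +x side, so S = (63.70, 0.000). VN is vertical with |VN| = 54.2 and N on the −y side, so N = (0.000, -54.20). The virtual corner opposite V is at (63.70, -54.20). The tangent condition forces LZ to be normal to SZ and since A1 is tangent to AN there, LA ⟂ AN, with radius 17.0, so the center L sits 17.0 in from both sides at L = (46.70, -37.20). Then |VL| = |L − V| = 59.71.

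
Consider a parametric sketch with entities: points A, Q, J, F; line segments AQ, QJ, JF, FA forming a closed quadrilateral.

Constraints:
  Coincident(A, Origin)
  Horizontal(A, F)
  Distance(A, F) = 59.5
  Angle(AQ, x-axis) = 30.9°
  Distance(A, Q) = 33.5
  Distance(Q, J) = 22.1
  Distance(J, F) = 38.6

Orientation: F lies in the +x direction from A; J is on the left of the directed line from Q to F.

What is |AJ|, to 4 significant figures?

54.71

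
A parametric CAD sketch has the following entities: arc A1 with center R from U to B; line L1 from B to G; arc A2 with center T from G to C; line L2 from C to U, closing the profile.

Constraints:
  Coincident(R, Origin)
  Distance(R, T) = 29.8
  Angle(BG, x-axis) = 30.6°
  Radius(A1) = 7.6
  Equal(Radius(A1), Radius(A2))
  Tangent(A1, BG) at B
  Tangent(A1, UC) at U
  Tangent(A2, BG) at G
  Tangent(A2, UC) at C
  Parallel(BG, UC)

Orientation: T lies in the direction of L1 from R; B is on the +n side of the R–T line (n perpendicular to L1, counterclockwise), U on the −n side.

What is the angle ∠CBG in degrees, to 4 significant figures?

27.02°

The slot axis is L1's direction at 30.6°, so u = (cos 30.6°, sin 30.6°) = (0.8607, 0.5090) and n = (−sin 30.6°, cos 30.6°) = (-0.5090, 0.8607). R is at the origin and T lies 29.8 along u from R, so T = 29.8·u = (25.65, 15.17). Tangency of A1 to both parallel lines with radius 7.6 puts B and U at R ± 7.6·n: B = (-3.869, 6.542), U = (3.869, -6.542). Equal radii place G and C the same way about T: G = T + 7.6·n = (21.78, 21.71), C = T − 7.6·n = (29.52, 8.628). Then cos ∠CBG = BC·BG / (|BC||BG|), giving 27.02°.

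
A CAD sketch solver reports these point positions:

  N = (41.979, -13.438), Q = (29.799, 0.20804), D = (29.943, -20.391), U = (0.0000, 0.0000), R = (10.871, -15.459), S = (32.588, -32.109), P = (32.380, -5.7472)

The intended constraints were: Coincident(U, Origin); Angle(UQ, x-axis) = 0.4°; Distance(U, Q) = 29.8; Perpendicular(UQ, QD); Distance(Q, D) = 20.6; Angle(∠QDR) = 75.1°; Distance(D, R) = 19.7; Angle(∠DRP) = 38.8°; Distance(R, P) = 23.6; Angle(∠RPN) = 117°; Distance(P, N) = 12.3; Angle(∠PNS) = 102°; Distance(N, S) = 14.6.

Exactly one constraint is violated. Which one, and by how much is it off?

Distance(N, S) = 14.6 — off by 6.30.

U = (0.00, 0.00) ✓; UQ at 0.4000° ✓; |UQ| = 29.80 ✓; ∠(UQ, QD) = 90.00° ✓; |QD| = 20.60 ✓; ∠QDR = 75.10° ✓; |DR| = 19.70 ✓; ∠DRP = 38.80° ✓; |RP| = 23.60 ✓; ∠RPN = 117.0° ✓; |PN| = 12.30 ✓; ∠PNS = 102.0° ✓; |NS| = 20.90 ✗.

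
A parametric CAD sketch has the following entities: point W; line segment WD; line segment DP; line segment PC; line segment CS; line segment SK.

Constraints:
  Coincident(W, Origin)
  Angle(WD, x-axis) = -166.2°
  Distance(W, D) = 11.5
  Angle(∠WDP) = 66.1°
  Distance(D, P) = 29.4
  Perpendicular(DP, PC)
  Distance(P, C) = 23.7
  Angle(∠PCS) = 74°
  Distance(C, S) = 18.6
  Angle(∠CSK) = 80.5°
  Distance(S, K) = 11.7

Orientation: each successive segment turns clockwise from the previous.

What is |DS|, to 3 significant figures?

21.9

W is at the origin; WD runs at -166.2° with length 11.5, so D = (-11.2, -2.74). ∠WDP = 66.1° gives DP at 79.9° from the x-axis; with |DP| = 29.4, P = (-6.01, 26.2). The perpendicularity gives PC at right angles to DP, so PC runs at -10.1°; with |PC| = 23.7, C = (17.3, 22.0). ∠PCS = 74.0° gives CS at -116° from the x-axis; with |CS| = 18.6, S = (9.14, 5.34). Then |DS| = |S − D| = 21.9.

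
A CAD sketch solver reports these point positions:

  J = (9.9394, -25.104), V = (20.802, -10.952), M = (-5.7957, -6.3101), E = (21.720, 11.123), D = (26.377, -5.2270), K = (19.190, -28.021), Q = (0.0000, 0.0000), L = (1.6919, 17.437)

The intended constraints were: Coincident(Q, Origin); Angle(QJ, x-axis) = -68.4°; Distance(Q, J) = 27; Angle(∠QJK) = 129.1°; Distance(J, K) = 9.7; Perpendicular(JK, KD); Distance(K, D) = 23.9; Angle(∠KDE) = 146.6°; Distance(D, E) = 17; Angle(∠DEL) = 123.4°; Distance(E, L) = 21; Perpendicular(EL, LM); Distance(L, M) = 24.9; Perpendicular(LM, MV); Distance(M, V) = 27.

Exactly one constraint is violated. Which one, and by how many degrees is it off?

Perpendicular(LM, MV) — off by 7.60°.

Q = (0.00, 0.00) ✓; QJ at -68.40° ✓; |QJ| = 27.00 ✓; ∠QJK = 129.1° ✓; |JK| = 9.700 ✓; ∠(JK, KD) = 90.00° ✓; |KD| = 23.90 ✓; ∠KDE = 146.6° ✓; |DE| = 17.00 ✓; ∠DEL = 123.4° ✓; |EL| = 21.00 ✓; ∠(EL, LM) = 90.00° ✓; |LM| = 24.90 ✓; ∠(LM, MV) = 97.60° ✗; |MV| = 27.00 ✓.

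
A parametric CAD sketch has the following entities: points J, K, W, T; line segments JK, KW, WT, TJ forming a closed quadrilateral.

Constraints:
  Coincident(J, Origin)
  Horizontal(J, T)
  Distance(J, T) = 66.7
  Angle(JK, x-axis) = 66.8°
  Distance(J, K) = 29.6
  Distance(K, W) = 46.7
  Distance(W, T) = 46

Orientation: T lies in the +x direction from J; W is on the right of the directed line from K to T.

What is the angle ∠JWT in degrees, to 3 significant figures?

121°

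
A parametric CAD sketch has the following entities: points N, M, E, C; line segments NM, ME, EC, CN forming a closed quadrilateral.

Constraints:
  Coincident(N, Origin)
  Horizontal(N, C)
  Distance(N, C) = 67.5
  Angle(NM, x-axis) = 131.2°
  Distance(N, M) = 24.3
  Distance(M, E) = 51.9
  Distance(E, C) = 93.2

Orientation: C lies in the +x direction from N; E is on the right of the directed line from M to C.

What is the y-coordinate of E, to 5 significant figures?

-33.501

Checks: |ME| = 51.90 ✓; |EC| = 93.20 ✓.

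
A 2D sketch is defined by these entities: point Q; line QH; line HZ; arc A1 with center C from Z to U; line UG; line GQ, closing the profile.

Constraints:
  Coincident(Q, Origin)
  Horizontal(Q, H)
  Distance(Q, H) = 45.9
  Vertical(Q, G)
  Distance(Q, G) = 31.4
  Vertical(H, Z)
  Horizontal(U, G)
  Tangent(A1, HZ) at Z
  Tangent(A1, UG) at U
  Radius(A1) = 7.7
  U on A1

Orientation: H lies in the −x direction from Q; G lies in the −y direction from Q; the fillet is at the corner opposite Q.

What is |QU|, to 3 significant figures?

49.4

Q is at the origin; Q and H share the same y with |QH| = 45.9 and H on the −x side, so H = (-45.9, 0.00). QG is vertical with |QG| = 31.4 and G on the −y side, so G = (0.00, -31.4). The virtual corner opposite Q is at (-45.9, -31.4). Tangency of A1 to HZ means the radius CZ is perpendicular to HZ and since A1 is tangent to UG there, CU ⟂ UG, with radius 7.7, so the center C sits 7.7 in from both sides at C = (-38.2, -23.7). That places the tangent points at Z = (-45.9, -23.7) on HZ and U = (-38.2, -31.4) on UG. Then |QU| = |U − Q| = 49.4.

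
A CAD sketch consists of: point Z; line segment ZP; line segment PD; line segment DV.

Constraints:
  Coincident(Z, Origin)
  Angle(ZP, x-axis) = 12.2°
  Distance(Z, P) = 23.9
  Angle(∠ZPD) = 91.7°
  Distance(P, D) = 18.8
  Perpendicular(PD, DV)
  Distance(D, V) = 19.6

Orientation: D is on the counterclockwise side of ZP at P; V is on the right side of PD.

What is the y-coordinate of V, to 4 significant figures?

27.11

Z is at the origin; ZP runs at 12.2° with length 23.9, so P = 23.9·(cos 12.2°, sin 12.2°) = (23.36, 5.051). ∠ZPD = 91.7°, so PD runs at 12.2° + (180° − 91.7°) = 100.5° from the x-axis; with |PD| = 18.8, D = P + 18.8·(cos 100.5°, sin 100.5°) = (19.93, 23.54). PD ⟂ DV; with |DV| = 19.6 on the right of PD, V = D + 19.6·(0.9833, 0.1822) = (39.21, 27.11). So V.y = 27.11.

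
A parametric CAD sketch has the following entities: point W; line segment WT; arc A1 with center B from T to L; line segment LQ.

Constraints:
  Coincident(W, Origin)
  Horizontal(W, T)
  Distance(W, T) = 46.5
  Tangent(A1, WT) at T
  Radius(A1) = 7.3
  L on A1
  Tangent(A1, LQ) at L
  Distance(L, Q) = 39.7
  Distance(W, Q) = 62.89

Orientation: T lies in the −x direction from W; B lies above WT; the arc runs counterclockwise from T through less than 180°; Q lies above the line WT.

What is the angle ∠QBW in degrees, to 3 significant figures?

91.7°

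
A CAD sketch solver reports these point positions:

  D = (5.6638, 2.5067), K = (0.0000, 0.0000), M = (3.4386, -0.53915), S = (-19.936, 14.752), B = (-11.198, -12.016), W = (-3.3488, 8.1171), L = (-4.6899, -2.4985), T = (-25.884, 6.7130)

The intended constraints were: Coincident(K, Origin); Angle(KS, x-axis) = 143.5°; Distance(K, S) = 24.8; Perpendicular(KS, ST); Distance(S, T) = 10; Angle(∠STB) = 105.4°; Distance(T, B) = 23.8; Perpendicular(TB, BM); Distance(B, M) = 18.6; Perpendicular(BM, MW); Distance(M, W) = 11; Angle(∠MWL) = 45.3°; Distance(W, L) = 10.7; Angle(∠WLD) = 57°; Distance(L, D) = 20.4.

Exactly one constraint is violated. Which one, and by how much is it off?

Distance(L, D) = 20.4 — off by 8.90.

K = (0.00, 0.00) ✓; KS at 143.5° ✓; |KS| = 24.80 ✓; ∠(KS, ST) = 90.00° ✓; |ST| = 10.00 ✓; ∠STB = 105.4° ✓; |TB| = 23.80 ✓; ∠(TB, BM) = 90.00° ✓; |BM| = 18.60 ✓; ∠(BM, MW) = 90.00° ✓; |MW| = 11.00 ✓; ∠MWL = 45.30° ✓; |WL| = 10.70 ✓; ∠WLD = 57.00° ✓; |LD| = 11.50 ✗.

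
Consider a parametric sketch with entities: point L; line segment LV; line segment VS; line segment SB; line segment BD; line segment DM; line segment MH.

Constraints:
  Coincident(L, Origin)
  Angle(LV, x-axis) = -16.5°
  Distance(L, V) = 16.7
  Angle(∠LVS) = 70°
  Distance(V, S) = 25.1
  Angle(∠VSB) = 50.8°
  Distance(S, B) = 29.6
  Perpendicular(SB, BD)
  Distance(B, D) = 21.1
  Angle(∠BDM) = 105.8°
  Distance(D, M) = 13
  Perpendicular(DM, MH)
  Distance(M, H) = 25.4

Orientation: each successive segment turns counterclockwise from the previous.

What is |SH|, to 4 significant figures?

10.18

L is at the origin; LV runs at -16.5° with length 16.7, so V = (16.01, -4.743). ∠LVS = 70.0° gives VS at 93.50° from the x-axis; with |VS| = 25.1, S = (14.48, 20.31). ∠VSB = 50.8° gives SB at -137.3° from the x-axis; with |SB| = 29.6, B = (-7.274, 0.2366). SB ⟂ BD, so BD runs at -47.30°; with |BD| = 21.1, D = (7.036, -15.27). ∠BDM = 105.8° gives DM at 26.90° from the x-axis; with |DM| = 13.0, M = (18.63, -9.388). The perpendicularity gives MH at right angles to DM, so MH runs at 116.9°; with |MH| = 25.4, H = (7.137, 13.26). Then |SH| = |H − S| = 10.18.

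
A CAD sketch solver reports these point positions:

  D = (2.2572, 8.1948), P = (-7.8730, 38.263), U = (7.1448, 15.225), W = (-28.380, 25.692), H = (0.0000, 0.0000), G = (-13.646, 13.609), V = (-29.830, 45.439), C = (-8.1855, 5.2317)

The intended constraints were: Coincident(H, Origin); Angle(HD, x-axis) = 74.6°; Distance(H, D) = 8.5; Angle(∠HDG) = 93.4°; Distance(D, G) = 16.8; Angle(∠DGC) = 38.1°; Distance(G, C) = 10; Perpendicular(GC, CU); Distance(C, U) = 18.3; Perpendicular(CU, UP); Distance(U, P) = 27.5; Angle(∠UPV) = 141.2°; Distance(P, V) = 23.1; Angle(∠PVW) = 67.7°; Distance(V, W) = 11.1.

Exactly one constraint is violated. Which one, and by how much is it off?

Distance(V, W) = 11.1 — off by 8.70.

H = (0.00, 0.00) ✓; HD at 74.60° ✓; |HD| = 8.500 ✓; ∠HDG = 93.40° ✓; |DG| = 16.80 ✓; ∠DGC = 38.10° ✓; |GC| = 10.00 ✓; ∠(GC, CU) = 90.00° ✓; |CU| = 18.30 ✓; ∠(CU, UP) = 90.00° ✓; |UP| = 27.50 ✓; ∠UPV = 141.2° ✓; |PV| = 23.10 ✓; ∠PVW = 67.70° ✓; |VW| = 19.80 ✗.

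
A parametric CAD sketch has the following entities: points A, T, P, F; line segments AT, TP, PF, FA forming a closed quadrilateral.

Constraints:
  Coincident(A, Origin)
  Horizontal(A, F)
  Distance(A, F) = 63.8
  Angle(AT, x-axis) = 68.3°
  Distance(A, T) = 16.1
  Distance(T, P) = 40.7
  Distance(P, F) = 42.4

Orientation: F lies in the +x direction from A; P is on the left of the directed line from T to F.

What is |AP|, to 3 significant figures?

54.3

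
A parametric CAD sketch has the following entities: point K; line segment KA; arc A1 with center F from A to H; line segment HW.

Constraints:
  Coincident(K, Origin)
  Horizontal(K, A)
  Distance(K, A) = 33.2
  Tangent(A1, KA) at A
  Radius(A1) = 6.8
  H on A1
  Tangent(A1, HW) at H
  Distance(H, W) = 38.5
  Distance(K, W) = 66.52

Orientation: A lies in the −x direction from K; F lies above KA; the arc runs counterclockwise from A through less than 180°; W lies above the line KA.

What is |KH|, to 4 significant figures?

30.11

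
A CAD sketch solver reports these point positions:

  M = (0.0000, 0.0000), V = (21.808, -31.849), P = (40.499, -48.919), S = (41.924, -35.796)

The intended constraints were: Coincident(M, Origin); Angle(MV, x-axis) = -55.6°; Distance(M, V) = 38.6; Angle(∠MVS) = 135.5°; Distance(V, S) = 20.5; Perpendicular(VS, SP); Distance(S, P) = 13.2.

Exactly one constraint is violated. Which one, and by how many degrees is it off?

Perpendicular(VS, SP) — off by 4.90°.

M = (0.00, 0.00) ✓; MV at -55.60° ✓; |MV| = 38.60 ✓; ∠MVS = 135.5° ✓; |VS| = 20.50 ✓; ∠(VS, SP) = 85.10° ✗; |SP| = 13.20 ✓.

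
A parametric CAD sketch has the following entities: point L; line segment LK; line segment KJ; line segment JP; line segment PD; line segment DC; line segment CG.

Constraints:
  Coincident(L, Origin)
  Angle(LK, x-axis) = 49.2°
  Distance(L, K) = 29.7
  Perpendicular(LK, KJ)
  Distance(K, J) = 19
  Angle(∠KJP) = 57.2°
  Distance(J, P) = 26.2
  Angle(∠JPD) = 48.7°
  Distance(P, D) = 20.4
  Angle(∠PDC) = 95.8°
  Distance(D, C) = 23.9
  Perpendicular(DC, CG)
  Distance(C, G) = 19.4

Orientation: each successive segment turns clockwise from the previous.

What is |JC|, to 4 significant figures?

6.875

L is at the origin; LK runs at 49.2° with length 29.7, so K = (19.41, 22.48). LK ⟂ KJ, so KJ runs at -40.80°; with |KJ| = 19.0, J = (33.79, 10.07). ∠KJP = 57.2° gives JP at -163.6° from the x-axis; with |JP| = 26.2, P = (8.655, 2.670). ∠JPD = 48.7° gives PD at 65.10° from the x-axis; with |PD| = 20.4, D = (17.24, 21.17). ∠PDC = 95.8° gives DC at -19.10° from the x-axis; with |DC| = 23.9, C = (39.83, 13.35). Then |JC| = |C − J| = 6.875.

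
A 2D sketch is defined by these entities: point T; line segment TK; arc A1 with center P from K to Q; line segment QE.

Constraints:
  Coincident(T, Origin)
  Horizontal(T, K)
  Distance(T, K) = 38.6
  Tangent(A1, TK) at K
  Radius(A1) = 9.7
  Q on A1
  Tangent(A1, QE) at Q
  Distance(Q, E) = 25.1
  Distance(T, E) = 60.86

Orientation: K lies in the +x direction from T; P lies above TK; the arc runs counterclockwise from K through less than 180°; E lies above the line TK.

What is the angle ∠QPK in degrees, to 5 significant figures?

84.570°

Checks: |PQ| = 9.700 ✓; ∠(PQ, QE) = 90.00° ✓; |QE| = 25.10 ✓; |TE| = 60.86 ✓.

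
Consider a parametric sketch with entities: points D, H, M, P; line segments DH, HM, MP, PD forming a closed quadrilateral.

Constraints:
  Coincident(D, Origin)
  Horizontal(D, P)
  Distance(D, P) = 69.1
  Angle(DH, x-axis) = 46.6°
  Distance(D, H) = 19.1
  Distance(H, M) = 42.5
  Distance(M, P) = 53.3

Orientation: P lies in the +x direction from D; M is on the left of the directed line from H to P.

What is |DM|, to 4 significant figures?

61.59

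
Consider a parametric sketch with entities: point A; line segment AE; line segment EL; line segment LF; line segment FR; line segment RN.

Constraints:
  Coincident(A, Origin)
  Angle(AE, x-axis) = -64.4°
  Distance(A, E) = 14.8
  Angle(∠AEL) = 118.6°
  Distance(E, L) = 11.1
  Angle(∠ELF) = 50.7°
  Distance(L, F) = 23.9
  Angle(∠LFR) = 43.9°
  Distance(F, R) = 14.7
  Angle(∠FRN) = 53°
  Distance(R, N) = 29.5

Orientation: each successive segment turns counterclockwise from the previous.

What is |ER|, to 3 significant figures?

6.48

A is at the origin; AE runs at -64.4° with length 14.8, so E = (6.39, -13.3). ∠AEL = 118.6° gives EL at -3.00° from the x-axis; with |EL| = 11.1, L = (17.5, -13.9). ∠ELF = 50.7° gives LF at 126° from the x-axis; with |LF| = 23.9, F = (3.33, 5.33). ∠LFR = 43.9° gives FR at -97.6° from the x-axis; with |FR| = 14.7, R = (1.39, -9.24). Then |ER| = |R − E| = 6.48.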